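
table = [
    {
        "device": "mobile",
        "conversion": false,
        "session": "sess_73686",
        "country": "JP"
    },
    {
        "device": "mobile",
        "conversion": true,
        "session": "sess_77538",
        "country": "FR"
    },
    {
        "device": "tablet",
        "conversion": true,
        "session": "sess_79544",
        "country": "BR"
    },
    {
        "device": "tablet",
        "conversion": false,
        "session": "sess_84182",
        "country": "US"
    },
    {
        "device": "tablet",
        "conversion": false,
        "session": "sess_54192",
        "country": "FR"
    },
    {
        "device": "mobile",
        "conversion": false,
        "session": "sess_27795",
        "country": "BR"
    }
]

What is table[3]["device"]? "tablet"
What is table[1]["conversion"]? True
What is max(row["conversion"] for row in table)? True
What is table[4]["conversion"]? False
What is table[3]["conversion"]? False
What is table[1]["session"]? "sess_77538"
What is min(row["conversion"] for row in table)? False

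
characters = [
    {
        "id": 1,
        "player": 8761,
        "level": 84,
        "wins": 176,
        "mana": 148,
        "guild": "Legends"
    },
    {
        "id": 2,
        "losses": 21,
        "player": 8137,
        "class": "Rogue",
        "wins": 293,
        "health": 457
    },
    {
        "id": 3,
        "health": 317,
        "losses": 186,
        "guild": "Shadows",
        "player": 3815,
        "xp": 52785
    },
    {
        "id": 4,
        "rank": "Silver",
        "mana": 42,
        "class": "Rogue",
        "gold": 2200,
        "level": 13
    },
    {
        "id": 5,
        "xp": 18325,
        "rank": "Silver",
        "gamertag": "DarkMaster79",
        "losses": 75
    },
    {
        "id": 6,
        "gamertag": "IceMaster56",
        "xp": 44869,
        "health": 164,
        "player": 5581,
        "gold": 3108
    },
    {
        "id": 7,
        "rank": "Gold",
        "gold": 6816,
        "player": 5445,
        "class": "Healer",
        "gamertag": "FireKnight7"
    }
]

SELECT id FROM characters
[1, 2, 3, 4, 5, 6, 7]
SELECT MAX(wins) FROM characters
293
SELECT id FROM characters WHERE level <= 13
[4]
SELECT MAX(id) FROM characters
7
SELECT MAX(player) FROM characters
8761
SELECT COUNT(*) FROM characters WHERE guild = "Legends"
1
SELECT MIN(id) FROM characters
1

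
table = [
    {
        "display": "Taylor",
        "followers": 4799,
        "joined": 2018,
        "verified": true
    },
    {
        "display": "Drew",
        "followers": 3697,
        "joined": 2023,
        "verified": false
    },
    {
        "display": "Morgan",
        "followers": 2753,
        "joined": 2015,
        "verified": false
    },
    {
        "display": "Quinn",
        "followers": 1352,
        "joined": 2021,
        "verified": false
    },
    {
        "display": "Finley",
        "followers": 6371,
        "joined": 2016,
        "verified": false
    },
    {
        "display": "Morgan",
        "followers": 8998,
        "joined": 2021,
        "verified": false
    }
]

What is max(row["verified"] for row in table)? True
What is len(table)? 6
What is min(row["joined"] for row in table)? 2015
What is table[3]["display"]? "Quinn"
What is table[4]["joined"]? 2016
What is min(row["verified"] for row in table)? False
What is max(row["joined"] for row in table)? 2023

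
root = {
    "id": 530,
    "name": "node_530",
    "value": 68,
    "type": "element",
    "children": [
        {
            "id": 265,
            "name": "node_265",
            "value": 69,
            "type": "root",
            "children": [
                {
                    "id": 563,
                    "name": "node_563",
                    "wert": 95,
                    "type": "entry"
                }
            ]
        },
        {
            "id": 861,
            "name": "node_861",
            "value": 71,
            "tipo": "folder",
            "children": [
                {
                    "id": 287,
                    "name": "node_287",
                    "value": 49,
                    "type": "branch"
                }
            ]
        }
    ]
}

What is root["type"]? "element"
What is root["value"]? 68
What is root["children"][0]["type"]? "root"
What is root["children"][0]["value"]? 69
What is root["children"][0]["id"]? 265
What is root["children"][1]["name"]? "node_861"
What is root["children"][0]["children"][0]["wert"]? 95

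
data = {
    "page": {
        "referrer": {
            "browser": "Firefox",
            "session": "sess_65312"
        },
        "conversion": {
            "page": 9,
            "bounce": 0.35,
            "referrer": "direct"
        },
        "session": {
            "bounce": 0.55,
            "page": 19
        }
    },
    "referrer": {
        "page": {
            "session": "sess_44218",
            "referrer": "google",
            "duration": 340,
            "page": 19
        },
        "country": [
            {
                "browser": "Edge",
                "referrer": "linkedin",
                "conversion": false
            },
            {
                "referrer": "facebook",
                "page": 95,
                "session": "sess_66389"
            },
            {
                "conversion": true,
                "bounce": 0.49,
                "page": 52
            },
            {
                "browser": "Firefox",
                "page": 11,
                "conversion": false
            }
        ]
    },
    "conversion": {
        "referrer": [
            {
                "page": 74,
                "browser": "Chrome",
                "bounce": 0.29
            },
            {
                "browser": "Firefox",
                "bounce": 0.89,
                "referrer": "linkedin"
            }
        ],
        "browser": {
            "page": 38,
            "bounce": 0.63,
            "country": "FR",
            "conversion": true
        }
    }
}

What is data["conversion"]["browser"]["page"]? 38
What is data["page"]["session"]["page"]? 19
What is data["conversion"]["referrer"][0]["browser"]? "Chrome"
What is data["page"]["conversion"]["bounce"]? 0.35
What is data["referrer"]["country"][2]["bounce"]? 0.49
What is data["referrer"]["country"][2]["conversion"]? True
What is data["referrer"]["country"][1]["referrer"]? "facebook"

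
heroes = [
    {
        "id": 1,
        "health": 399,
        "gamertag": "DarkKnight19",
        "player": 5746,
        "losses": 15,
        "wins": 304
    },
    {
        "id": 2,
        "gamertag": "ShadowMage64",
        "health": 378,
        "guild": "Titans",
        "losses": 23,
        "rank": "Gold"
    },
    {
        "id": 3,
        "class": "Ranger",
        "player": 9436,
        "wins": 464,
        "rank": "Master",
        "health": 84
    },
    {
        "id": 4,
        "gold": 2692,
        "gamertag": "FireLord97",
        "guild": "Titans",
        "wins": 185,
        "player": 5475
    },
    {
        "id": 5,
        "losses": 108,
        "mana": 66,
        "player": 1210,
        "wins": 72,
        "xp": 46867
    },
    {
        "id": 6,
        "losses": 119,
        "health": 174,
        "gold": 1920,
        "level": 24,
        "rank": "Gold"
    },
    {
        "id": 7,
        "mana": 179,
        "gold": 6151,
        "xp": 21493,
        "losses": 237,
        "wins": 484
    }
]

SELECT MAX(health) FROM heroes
399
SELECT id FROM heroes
[1, 2, 3, 4, 5, 6, 7]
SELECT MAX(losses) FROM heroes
237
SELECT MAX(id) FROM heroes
7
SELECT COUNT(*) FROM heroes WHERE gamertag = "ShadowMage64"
1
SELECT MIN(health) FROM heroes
84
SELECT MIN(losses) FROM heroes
15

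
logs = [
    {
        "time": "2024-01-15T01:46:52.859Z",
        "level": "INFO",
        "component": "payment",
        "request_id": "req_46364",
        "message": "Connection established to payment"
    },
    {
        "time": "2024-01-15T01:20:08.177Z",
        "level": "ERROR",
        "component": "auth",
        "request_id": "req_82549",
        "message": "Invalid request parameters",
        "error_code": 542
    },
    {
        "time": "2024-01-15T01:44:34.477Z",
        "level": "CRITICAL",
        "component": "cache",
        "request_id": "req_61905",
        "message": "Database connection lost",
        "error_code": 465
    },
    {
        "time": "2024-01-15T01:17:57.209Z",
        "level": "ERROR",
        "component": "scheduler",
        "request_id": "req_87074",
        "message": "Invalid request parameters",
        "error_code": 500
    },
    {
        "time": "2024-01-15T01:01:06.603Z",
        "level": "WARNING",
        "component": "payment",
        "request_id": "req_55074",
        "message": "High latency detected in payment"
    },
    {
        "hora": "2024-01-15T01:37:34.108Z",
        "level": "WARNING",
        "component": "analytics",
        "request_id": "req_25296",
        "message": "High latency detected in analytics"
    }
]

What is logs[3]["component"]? "scheduler"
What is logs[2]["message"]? "Database connection lost"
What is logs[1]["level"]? "ERROR"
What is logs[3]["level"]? "ERROR"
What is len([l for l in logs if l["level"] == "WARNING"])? 2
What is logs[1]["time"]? "2024-01-15T01:20:08.177Z"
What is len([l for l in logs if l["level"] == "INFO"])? 1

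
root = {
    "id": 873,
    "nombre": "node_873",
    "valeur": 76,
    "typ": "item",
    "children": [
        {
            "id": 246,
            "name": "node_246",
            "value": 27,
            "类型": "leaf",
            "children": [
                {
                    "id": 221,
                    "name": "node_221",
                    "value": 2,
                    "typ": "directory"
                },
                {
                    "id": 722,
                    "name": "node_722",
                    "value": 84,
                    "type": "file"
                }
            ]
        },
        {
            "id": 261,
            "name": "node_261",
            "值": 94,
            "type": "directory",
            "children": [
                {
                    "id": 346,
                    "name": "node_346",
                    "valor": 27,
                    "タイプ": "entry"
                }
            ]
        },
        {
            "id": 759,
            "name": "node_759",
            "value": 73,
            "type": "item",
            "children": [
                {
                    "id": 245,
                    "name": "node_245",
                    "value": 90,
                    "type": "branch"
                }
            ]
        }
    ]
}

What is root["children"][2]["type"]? "item"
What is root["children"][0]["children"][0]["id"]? 221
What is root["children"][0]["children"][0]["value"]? 2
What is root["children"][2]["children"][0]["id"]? 245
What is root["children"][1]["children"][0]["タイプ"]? "entry"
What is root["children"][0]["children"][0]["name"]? "node_221"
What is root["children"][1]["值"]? 94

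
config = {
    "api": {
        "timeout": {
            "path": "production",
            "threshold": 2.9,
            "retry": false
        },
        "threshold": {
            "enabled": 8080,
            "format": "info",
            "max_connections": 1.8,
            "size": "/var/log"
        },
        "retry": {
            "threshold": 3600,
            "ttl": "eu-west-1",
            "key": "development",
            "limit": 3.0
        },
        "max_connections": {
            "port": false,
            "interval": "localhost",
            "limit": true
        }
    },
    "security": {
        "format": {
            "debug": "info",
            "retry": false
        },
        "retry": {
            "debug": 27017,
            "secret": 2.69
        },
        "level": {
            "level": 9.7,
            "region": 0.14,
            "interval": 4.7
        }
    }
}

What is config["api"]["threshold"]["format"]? "info"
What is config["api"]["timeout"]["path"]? "production"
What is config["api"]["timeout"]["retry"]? False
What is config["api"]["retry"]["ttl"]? "eu-west-1"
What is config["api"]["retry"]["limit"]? 3.0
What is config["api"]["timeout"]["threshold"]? 2.9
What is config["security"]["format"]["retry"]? False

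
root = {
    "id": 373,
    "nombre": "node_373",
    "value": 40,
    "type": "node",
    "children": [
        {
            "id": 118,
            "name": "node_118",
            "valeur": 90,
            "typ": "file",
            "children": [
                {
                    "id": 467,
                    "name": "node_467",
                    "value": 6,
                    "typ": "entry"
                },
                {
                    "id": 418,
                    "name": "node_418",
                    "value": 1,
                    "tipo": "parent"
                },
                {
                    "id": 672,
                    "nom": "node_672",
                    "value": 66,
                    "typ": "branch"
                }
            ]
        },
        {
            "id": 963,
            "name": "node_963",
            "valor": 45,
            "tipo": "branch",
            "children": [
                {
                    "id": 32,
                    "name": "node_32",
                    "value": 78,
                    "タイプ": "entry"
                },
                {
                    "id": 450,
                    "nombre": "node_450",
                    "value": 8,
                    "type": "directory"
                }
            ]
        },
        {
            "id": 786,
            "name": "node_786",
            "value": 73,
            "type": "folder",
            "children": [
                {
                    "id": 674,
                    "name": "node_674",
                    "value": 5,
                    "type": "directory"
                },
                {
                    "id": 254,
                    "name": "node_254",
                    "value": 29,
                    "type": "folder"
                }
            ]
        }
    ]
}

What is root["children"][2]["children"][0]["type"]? "directory"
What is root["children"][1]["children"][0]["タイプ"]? "entry"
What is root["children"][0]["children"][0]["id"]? 467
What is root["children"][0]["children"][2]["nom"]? "node_672"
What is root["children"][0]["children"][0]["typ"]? "entry"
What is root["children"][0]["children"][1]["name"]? "node_418"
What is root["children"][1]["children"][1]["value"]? 8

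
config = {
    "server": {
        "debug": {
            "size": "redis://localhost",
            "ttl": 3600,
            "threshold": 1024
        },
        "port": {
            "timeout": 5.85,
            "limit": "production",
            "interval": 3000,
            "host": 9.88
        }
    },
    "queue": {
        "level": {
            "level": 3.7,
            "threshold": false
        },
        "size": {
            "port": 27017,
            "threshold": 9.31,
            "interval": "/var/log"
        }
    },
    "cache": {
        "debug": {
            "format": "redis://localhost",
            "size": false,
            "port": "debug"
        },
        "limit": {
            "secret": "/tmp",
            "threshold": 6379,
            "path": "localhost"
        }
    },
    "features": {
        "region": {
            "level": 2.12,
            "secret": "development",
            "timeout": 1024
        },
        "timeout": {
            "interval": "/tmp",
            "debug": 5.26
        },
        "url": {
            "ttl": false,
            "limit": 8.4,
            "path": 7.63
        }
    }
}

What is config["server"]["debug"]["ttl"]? 3600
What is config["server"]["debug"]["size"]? "redis://localhost"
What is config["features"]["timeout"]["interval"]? "/tmp"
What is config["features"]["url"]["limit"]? 8.4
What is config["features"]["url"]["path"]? 7.63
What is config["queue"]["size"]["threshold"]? 9.31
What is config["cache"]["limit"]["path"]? "localhost"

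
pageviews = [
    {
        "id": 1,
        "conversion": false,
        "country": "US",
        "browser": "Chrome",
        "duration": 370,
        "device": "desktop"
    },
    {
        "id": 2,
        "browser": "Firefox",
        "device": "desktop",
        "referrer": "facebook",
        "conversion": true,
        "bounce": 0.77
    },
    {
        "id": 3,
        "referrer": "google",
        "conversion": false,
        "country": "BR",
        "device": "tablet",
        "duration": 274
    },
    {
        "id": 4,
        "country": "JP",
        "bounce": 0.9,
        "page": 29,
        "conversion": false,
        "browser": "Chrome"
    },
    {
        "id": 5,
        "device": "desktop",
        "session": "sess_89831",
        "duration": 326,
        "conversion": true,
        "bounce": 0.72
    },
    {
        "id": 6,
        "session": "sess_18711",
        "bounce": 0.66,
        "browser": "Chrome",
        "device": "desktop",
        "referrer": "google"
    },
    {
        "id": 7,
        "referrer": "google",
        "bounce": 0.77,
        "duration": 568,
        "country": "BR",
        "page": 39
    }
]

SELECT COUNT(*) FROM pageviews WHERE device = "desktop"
4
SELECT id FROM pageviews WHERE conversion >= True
[2, 5]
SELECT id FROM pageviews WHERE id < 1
[]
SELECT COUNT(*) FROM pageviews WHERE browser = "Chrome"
3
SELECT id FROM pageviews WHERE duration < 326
[3]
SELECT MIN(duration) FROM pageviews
274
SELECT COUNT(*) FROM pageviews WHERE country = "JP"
1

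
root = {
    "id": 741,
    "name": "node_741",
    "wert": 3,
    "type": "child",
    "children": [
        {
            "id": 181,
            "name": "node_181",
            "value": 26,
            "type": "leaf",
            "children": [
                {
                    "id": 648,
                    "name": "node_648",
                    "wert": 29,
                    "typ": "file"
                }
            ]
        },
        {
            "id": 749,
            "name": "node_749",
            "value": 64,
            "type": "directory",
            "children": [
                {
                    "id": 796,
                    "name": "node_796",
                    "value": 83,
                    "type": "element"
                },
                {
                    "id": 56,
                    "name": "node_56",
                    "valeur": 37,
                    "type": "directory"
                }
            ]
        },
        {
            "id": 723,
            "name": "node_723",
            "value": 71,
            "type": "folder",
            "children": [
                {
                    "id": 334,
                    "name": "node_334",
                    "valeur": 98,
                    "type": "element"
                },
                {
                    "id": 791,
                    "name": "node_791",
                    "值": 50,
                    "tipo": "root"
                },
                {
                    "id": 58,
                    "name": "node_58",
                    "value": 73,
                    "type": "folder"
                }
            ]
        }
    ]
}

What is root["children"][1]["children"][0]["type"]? "element"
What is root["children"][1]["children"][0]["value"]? 83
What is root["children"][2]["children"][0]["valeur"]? 98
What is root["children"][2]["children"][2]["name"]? "node_58"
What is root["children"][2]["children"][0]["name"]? "node_334"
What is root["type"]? "child"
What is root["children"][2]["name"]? "node_723"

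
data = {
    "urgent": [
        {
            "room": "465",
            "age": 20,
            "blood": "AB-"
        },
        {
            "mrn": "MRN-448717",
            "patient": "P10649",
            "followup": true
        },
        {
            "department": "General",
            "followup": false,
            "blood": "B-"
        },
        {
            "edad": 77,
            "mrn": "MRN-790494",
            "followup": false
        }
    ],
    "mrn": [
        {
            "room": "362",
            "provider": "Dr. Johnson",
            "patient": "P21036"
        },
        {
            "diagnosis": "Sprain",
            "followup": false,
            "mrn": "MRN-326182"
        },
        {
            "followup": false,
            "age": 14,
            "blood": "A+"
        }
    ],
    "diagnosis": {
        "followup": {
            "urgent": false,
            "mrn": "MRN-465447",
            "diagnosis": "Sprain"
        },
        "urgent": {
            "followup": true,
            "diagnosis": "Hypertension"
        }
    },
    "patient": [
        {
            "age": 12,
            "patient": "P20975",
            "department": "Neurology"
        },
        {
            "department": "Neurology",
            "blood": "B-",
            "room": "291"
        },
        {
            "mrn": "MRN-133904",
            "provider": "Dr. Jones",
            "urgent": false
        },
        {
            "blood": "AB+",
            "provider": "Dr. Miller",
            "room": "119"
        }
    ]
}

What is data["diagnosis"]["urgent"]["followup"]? True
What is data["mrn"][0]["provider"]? "Dr. Johnson"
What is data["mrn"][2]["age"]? 14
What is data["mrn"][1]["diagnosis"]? "Sprain"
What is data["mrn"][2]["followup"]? False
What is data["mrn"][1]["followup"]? False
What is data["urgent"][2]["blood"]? "B-"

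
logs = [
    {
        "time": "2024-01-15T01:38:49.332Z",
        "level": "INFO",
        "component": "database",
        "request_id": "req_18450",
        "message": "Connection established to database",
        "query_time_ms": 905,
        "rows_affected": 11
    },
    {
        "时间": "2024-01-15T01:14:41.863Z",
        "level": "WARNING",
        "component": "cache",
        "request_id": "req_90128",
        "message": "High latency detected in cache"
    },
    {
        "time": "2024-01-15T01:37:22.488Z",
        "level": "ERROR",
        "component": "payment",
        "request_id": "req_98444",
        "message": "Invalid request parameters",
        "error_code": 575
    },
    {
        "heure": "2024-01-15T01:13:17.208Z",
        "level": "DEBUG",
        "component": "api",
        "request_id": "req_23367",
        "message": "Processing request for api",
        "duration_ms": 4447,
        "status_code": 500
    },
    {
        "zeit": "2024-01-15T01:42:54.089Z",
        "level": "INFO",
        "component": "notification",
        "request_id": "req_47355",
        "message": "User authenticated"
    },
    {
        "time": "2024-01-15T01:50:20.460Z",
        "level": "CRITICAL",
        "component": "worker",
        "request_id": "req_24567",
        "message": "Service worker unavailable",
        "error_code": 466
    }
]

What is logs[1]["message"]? "High latency detected in cache"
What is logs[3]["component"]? "api"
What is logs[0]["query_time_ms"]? 905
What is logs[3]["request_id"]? "req_23367"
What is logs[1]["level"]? "WARNING"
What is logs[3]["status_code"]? 500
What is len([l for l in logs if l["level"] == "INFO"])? 2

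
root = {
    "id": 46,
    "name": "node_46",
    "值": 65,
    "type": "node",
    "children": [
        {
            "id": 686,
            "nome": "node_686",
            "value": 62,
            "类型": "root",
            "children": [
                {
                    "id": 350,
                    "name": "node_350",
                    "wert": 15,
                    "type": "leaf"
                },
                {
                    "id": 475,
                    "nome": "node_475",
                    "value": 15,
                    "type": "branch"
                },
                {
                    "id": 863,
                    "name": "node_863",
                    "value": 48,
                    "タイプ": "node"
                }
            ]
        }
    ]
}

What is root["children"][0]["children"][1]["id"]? 475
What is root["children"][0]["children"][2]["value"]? 48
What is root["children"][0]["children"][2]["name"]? "node_863"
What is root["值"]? 65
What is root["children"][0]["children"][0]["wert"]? 15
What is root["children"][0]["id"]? 686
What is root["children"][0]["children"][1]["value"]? 15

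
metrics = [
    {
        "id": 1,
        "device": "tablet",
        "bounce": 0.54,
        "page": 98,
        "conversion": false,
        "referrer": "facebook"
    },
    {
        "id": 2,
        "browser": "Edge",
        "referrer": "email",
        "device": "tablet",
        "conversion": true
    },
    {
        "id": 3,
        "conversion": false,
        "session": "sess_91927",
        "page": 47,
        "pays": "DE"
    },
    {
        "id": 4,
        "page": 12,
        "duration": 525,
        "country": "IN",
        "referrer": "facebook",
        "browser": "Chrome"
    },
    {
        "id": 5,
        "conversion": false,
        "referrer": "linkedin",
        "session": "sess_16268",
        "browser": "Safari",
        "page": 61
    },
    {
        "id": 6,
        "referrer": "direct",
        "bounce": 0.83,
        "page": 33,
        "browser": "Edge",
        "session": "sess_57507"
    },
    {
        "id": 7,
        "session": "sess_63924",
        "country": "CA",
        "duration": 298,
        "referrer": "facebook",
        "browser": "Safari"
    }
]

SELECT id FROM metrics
[1, 2, 3, 4, 5, 6, 7]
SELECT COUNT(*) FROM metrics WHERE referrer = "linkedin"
1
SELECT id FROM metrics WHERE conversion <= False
[1, 3, 5]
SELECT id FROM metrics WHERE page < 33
[4]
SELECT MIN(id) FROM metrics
1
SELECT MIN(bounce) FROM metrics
0.54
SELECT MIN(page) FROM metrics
12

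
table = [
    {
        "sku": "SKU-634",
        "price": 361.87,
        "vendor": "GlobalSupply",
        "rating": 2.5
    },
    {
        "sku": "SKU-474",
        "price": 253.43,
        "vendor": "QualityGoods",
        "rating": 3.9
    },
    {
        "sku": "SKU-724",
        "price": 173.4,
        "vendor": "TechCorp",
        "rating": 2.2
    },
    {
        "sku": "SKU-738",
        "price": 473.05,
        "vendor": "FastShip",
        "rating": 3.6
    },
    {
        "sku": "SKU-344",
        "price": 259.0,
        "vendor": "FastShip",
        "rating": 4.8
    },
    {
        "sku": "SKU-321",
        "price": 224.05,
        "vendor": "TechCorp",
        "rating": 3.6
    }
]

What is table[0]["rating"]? 2.5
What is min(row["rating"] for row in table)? 2.2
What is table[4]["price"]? 259.0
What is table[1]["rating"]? 3.9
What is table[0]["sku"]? "SKU-634"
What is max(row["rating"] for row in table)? 4.8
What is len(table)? 6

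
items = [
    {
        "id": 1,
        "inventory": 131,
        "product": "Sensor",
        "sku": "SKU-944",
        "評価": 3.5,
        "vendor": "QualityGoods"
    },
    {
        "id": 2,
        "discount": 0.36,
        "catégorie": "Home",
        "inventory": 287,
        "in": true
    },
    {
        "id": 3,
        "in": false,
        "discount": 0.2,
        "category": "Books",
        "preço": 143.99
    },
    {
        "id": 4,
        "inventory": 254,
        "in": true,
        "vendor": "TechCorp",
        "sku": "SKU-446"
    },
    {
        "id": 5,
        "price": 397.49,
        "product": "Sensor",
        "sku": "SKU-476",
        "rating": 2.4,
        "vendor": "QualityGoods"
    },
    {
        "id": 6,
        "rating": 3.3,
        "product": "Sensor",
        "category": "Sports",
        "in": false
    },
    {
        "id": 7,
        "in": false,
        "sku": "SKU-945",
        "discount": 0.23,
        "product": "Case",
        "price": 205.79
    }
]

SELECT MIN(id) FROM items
1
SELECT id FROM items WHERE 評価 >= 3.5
[1]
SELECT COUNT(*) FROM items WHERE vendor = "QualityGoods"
2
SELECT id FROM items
[1, 2, 3, 4, 5, 6, 7]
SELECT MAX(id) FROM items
7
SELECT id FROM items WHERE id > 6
[7]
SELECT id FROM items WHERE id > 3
[4, 5, 6, 7]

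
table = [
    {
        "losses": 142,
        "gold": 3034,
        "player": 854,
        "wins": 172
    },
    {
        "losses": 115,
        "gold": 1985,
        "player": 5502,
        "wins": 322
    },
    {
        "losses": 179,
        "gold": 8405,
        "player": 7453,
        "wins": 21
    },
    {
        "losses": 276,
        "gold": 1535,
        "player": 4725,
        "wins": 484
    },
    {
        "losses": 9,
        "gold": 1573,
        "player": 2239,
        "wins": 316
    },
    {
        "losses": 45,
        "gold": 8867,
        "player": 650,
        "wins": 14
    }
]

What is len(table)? 6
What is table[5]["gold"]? 8867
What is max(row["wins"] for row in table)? 484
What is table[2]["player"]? 7453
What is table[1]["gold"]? 1985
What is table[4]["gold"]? 1573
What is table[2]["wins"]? 21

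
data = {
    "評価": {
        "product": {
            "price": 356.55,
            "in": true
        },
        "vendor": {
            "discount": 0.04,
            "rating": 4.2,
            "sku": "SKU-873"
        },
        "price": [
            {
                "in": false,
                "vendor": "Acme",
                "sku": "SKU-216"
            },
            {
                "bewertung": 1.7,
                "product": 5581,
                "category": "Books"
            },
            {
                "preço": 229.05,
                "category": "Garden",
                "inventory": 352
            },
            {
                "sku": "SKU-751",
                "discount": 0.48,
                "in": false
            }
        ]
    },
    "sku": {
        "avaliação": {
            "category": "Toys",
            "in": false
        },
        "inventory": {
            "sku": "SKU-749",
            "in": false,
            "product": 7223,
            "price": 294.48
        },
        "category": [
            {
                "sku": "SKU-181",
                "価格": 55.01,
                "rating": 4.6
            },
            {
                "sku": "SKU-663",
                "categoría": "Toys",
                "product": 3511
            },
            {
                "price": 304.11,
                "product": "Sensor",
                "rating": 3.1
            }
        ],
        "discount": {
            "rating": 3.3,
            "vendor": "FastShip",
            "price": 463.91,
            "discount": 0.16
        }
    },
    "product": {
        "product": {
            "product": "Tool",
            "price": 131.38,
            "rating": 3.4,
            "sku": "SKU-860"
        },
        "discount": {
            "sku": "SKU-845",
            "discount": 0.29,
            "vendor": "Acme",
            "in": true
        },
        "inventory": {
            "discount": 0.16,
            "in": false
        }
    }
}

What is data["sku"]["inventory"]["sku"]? "SKU-749"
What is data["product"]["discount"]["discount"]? 0.29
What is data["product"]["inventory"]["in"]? False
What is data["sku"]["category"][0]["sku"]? "SKU-181"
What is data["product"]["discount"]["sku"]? "SKU-845"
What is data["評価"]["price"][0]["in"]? False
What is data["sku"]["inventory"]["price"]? 294.48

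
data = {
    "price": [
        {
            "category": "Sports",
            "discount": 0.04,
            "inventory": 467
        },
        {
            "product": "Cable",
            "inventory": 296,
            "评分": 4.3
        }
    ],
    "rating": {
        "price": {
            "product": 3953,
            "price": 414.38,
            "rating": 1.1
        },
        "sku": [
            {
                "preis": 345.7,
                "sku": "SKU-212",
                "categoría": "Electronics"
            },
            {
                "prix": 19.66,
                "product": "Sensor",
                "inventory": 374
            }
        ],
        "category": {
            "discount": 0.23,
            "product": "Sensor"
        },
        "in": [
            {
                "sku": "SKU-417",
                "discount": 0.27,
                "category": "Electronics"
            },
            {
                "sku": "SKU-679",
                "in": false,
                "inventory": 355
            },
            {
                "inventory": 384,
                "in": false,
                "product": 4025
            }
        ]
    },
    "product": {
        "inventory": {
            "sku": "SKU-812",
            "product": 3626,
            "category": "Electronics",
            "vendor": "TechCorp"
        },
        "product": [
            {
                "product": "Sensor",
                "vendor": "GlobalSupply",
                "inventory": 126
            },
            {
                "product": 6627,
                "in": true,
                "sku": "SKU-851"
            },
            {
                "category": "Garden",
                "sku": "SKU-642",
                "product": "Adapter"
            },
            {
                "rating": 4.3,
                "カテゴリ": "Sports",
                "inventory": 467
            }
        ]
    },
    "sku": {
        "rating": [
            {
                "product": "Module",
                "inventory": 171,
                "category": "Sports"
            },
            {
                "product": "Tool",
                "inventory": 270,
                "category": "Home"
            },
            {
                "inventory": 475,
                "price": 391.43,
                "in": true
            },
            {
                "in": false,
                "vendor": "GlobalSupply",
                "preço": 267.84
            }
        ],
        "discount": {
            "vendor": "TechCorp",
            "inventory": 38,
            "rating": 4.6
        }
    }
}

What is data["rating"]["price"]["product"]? 3953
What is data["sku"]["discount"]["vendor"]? "TechCorp"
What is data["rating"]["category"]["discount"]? 0.23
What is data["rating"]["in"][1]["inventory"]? 355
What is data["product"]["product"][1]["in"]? True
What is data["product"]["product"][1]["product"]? 6627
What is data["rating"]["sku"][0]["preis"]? 345.7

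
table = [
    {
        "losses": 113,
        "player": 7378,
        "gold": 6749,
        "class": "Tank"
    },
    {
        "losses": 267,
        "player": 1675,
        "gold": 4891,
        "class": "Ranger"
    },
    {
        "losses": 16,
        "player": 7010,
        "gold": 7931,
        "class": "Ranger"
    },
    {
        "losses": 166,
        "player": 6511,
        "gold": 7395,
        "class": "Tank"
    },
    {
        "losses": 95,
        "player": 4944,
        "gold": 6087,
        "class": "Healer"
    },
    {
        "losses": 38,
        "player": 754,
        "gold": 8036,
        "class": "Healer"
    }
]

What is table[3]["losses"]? 166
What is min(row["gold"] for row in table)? 4891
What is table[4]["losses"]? 95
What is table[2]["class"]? "Ranger"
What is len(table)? 6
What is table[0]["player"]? 7378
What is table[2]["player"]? 7010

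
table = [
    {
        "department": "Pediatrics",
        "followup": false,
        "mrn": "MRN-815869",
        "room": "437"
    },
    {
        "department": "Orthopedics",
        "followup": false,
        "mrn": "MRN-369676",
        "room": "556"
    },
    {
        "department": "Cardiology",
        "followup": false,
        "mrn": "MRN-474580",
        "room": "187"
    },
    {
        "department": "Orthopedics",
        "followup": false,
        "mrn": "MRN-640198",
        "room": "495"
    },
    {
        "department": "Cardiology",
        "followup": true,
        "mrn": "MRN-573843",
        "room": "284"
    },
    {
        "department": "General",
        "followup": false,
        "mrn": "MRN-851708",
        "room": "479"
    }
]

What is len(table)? 6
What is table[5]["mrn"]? "MRN-851708"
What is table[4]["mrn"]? "MRN-573843"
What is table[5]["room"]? "479"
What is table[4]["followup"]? True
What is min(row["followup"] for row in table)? False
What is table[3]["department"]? "Orthopedics"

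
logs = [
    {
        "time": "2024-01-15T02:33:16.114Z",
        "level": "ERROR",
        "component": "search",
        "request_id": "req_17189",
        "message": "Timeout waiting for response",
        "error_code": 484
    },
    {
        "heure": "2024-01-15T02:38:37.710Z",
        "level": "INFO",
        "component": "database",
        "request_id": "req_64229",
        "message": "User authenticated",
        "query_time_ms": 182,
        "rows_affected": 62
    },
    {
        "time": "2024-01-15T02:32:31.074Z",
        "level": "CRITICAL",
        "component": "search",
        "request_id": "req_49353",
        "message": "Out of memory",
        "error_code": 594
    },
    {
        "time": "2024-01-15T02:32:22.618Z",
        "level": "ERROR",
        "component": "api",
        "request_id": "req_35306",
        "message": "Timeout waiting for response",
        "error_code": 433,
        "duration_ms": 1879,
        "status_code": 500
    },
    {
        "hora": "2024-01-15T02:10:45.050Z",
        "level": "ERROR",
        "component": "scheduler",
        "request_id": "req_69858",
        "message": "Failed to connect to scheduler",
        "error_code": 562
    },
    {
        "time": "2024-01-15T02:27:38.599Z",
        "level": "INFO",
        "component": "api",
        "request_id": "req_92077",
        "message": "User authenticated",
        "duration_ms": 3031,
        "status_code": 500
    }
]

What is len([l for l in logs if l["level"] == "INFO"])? 2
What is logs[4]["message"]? "Failed to connect to scheduler"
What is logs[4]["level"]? "ERROR"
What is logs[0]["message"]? "Timeout waiting for response"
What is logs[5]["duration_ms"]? 3031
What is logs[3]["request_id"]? "req_35306"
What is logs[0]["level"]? "ERROR"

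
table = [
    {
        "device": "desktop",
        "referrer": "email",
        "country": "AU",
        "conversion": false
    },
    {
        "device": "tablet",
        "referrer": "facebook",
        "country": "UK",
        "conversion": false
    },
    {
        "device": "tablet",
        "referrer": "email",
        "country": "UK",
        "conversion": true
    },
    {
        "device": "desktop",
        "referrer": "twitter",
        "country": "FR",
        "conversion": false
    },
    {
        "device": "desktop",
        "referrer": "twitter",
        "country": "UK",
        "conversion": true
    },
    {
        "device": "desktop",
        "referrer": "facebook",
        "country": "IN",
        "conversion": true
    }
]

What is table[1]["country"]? "UK"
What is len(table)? 6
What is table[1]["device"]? "tablet"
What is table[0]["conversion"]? False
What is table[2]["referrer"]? "email"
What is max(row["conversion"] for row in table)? True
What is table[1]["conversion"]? False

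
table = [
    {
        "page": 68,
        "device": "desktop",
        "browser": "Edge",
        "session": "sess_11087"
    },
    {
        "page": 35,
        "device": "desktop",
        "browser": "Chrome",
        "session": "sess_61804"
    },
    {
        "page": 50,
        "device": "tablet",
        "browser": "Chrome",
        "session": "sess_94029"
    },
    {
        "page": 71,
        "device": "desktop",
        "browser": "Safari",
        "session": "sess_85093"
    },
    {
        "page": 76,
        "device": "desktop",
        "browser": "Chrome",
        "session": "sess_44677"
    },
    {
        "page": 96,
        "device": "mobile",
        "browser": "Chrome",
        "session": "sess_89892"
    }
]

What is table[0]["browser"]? "Edge"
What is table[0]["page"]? 68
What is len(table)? 6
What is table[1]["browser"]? "Chrome"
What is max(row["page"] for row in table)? 96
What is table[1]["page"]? 35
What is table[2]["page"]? 50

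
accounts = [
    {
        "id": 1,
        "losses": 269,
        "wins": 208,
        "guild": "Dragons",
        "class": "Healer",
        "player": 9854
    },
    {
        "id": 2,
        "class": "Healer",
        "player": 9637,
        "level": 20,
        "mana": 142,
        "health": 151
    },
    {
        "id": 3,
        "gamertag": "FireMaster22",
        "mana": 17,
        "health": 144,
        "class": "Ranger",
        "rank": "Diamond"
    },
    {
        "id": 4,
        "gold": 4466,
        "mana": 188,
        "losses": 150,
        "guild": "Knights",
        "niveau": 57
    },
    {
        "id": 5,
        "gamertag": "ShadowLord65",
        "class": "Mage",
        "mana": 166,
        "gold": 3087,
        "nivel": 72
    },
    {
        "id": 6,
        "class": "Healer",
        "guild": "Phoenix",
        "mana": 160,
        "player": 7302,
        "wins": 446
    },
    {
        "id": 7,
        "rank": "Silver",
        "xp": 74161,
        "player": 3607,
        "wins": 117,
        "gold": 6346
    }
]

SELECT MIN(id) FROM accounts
1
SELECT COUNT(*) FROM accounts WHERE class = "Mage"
1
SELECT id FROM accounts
[1, 2, 3, 4, 5, 6, 7]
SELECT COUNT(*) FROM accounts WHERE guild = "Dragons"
1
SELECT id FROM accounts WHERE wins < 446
[1, 7]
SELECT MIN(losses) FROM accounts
150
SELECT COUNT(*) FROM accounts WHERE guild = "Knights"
1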